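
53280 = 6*8880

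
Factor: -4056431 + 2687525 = -1*2^1*3^1*7^1*11^1*2963^1 = -1368906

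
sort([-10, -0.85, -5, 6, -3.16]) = [-10, -5, -3.16, -0.85, 6]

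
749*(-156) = -116844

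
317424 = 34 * 9336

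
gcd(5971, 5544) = 7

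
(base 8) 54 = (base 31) 1d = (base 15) 2e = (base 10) 44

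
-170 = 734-904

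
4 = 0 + 4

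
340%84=4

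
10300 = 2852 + 7448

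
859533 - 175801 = 683732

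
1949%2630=1949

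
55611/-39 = -18537/13≈-1425.92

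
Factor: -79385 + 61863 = -1 * 2^1 * 8761^1 = -17522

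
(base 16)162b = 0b1011000101011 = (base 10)5675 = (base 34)4uv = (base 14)20d5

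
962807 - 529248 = 433559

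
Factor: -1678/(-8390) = 5^(-1) = 1/5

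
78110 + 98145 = 176255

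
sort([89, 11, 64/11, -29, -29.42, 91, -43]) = [-43, -29.42, -29, 64/11, 11, 89, 91]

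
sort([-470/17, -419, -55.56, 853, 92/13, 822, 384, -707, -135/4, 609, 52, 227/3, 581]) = [-707, -419, -55.56, -135/4, -470/17, 92/13, 52, 227/3, 384, 581, 609, 822, 853]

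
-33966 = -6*5661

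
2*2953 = 5906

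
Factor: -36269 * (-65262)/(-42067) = -1 * 2^1 * 3^1 * 23^(-1) * 31^(-1) * 59^(-1) * 73^1 * 149^1 * 36269^1 = -2366987478/42067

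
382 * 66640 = 25456480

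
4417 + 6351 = 10768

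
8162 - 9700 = -1538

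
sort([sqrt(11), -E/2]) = [-E/2, sqrt(11)]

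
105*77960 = 8185800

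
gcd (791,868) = 7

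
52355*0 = 0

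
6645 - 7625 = -980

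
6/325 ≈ 0.0185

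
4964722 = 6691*742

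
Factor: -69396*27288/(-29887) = 2^5*3^3*11^(-2)*13^(-1)*19^(-1)*379^1*5783^1 = 1893678048/29887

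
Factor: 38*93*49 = 2^1*3^1*7^2*19^1*31^1 = 173166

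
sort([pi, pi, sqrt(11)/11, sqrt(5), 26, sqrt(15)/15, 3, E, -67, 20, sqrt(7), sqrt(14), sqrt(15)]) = [-67, sqrt(15)/15, sqrt(11)/11, sqrt(5), sqrt(7), E, 3, pi, pi, sqrt(14), sqrt(15), 20, 26]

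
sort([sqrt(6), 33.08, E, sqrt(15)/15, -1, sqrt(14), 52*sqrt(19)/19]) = [-1, sqrt(15)/15, sqrt(6), E, sqrt(14), 52*sqrt(19)/19, 33.08]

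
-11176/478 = -5588/239≈-23.38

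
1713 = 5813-4100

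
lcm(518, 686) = 25382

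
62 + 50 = 112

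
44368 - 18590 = 25778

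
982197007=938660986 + 43536021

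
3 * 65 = 195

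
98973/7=14139=14139.00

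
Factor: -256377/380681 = -1*3^1*7^ (-2)*11^1 = -33/49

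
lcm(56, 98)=392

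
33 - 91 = -58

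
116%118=116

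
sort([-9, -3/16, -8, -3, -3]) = [-9, -8, -3, -3, -3/16]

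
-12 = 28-40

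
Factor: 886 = 2^1 * 443^1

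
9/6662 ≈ 0.00135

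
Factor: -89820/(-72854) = 2^1*3^2*5^1*73^(-1) = 90/73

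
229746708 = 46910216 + 182836492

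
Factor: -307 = -1*307^1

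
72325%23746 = 1087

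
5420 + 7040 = 12460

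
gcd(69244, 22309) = 7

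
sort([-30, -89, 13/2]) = [-89, -30, 13/2]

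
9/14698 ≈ 0.000612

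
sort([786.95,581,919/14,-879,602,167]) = [-879,919/14,167,581,602,786.95]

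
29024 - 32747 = -3723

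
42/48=7/8=0.875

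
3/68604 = 1/22868 ≈ 0.0000437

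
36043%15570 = 4903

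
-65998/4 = -16499-1/2 = -16499.50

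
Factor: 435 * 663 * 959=3^2 * 5^1 * 7^1 * 13^1 * 17^1 * 29^1 * 137^1=276580395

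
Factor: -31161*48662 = -1*2^1*3^1*13^1*17^1*29^1*47^1*839^1 = -1516356582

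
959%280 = 119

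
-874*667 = -582958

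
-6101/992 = -6 - 149/992 ≈ -6.15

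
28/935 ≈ 0.0299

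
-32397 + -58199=-90596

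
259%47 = 24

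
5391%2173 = 1045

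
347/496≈0.700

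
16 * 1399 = 22384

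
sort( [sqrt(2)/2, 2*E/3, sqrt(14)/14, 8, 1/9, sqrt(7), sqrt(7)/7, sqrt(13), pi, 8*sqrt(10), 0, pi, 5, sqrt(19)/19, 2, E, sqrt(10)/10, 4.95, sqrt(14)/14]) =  [0, 1/9, sqrt(19)/19, sqrt(14)/14, sqrt(14)/14, sqrt(10)/10, sqrt(7)/7, sqrt(2)/2, 2*E/3, 2, sqrt(7), E, pi, pi, sqrt(13), 4.95, 5, 8, 8*sqrt(10)]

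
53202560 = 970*54848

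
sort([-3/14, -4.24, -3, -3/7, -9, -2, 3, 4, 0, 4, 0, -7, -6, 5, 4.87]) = [-9, -7, -6, -4.24, -3, -2, -3/7, -3/14, 0, 0, 3, 4, 4, 4.87, 5]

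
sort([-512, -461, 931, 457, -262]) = [-512, -461, -262, 457, 931]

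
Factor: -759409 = -1*7^1*157^1*691^1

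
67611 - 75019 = -7408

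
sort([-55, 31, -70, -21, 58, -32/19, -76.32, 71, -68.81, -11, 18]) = [-76.32, -70, -68.81, -55, -21, -11, -32/19, 18, 31, 58, 71]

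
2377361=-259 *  (-9179)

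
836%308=220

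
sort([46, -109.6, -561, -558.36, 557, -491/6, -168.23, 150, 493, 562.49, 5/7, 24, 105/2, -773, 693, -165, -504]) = [-773, -561, -558.36, -504, -168.23, -165, -109.6, -491/6, 5/7, 24, 46, 105/2, 150, 493, 557, 562.49, 693]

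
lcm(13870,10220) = 194180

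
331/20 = 16 + 11/20 = 16.55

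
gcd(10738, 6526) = 26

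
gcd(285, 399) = 57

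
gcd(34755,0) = 34755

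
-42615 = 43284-85899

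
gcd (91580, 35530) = 190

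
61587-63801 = -2214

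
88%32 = 24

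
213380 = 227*940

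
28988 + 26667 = 55655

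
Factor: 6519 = 3^1*41^1*53^1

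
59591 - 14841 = 44750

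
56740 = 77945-21205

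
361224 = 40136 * 9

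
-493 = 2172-2665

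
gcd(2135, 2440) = 305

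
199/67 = 2 + 65/67 ≈ 2.97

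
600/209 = 2 + 182/209≈2.87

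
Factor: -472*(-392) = 2^6*7^2*59^1 = 185024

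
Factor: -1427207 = -1*919^1*1553^1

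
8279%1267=677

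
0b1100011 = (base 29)3c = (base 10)99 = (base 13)78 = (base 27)3i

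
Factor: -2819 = -1*2819^1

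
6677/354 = 18 + 305/354 ≈ 18.86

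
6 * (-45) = -270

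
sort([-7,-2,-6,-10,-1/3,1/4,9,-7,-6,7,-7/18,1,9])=[-10,-7,-7,-6,-6,-2,-7/18,-1/3,1/4,1,7,9,9]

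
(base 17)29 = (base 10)43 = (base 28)1f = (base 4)223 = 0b101011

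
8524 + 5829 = 14353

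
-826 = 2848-3674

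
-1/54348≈-0.0000184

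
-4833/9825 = -1611/3275 ≈ -0.492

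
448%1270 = 448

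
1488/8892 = 124/741 ≈ 0.167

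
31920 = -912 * (-35)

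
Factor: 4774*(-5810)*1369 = -1*2^2*5^1*7^2*11^1*31^1*37^2*83^1 = -37971870860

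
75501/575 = 131 + 176/575 ≈ 131.31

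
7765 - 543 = 7222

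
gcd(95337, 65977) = 1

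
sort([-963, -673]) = [-963, -673]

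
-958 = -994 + 36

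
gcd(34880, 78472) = 8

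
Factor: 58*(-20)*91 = -1*2^3*5^1*7^1*13^1*29^1 = -105560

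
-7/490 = -1/70≈-0.0143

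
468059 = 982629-514570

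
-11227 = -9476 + -1751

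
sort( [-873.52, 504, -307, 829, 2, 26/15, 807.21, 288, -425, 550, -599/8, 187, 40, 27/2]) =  [-873.52, -425, -307, -599/8, 26/15, 2, 27/2, 40, 187, 288, 504, 550, 807.21, 829]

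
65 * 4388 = 285220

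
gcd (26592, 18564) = 12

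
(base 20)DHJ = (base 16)15B7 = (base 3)21121220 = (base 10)5559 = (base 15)19A9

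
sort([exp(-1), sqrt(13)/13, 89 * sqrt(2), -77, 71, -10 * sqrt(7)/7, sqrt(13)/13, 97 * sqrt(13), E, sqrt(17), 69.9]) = [-77, -10 * sqrt(7)/7, sqrt(13)/13, sqrt(13)/13, exp(-1), E, sqrt(17), 69.9, 71, 89 * sqrt(2), 97 * sqrt(13)]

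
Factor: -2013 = -1 * 3^1 * 11^1 * 61^1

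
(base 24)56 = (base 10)126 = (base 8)176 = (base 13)99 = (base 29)4a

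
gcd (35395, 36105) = 5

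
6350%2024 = 278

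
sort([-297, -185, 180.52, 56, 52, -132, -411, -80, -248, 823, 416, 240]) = [-411, -297, -248, -185, -132, -80, 52, 56, 180.52, 240, 416, 823]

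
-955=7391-8346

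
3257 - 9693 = -6436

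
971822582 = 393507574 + 578315008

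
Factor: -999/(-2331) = 3^1*7^(-1) = 3/7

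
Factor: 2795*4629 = 3^1*5^1*13^1*43^1*1543^1 = 12938055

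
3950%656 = 14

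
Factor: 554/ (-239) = -1*2^1*239^ (-1)*277^1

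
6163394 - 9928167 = -3764773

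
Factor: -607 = -1 * 607^1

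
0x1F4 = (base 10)500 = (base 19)176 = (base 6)2152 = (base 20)150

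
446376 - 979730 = -533354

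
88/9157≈0.00961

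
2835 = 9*315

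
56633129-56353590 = 279539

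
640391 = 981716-341325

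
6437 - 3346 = 3091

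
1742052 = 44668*39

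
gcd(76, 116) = 4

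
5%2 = 1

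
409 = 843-434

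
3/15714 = 1/5238 ≈ 0.000191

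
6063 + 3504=9567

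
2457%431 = 302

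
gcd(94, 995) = 1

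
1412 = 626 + 786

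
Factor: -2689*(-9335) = 5^1*1867^1*2689^1 = 25101815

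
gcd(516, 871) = 1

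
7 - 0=7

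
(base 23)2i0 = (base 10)1472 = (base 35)172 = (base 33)1bk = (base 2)10111000000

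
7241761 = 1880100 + 5361661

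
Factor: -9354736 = -1 * 2^4 * 43^1 * 13597^1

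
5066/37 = 136 + 34/37 ≈ 136.92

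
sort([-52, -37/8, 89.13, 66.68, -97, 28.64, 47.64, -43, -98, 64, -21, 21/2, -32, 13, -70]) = [-98, -97, -70, -52, -43, -32, -21, -37/8, 21/2, 13, 28.64, 47.64, 64, 66.68, 89.13]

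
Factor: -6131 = -1*6131^1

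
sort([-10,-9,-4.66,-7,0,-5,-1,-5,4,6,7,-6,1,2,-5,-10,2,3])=[-10,-10,-9,-7,-6,-5,-5,-5,-4.66,-1,0,1,2,2,3,4,6,7]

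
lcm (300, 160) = 2400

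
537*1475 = 792075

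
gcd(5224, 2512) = 8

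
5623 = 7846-2223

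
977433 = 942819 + 34614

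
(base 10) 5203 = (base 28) 6hn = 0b1010001010011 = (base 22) agb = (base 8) 12123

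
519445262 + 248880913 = 768326175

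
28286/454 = 14143/227 ≈ 62.30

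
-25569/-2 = 12784+1/2 = 12784.50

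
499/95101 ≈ 0.00525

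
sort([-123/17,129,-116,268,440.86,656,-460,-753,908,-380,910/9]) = [-753,-460,-380,-116,-123/17,910/9,129,268,440.86,656,908]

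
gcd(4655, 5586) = 931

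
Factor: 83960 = 2^3 * 5^1 * 2099^1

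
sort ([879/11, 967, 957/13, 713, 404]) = [957/13, 879/11, 404, 713, 967]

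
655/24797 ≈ 0.0264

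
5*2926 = 14630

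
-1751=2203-3954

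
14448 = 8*1806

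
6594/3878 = 471/277 ≈ 1.70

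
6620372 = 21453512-14833140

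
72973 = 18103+54870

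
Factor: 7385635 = 5^1 * 1477127^1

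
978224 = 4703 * 208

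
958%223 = 66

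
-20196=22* (-918)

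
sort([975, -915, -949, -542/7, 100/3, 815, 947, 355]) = [-949, -915, -542/7, 100/3, 355, 815, 947, 975]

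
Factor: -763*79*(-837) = 3^3*7^1*31^1*79^1*109^1 = 50451849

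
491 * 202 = 99182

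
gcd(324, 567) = 81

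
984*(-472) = -464448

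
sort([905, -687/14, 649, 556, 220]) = [-687/14, 220, 556, 649, 905]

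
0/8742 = 0 = 0.00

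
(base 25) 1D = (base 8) 46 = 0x26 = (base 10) 38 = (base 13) 2C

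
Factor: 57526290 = 2^1 * 3^2 * 5^1 * 639181^1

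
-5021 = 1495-6516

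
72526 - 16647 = 55879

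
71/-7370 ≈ -0.00963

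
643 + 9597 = 10240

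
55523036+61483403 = 117006439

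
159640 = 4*39910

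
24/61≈0.393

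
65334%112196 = 65334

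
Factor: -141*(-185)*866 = 2^1*3^1*5^1*37^1*47^1*433^1 = 22589610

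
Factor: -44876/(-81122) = 2^1 * 13^1 * 47^(-1) = 26/47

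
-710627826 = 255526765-966154591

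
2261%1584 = 677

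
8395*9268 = 77804860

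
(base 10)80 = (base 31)2i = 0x50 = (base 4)1100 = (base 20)40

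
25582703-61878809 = -36296106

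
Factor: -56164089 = -1*3^1*2837^1*6599^1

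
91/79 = 1 + 12/79 ≈ 1.15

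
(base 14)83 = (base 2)1110011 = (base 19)61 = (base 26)4b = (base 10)115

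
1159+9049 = 10208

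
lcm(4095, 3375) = 307125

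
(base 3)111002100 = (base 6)112100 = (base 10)9540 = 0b10010101000100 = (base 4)2111010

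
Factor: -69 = -1 * 3^1 * 23^1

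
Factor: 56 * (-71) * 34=-1 * 2^4 * 7^1 * 17^1 * 71^1=-135184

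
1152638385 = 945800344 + 206838041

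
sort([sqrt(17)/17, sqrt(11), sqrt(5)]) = [sqrt(17)/17, sqrt(5), sqrt(11)]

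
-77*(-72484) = 5581268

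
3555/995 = 3 + 114/199 ≈ 3.57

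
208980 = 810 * 258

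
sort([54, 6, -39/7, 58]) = [-39/7, 6, 54, 58]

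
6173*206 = 1271638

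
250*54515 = 13628750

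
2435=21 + 2414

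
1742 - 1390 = 352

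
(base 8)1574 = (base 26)188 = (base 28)13o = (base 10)892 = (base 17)318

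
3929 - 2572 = 1357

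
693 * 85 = 58905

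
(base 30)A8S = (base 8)22064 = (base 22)J36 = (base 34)80K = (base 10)9268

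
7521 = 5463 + 2058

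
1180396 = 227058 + 953338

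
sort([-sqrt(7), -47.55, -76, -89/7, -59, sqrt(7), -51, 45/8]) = [-76, -59, -51, -47.55, -89/7, -sqrt(7), sqrt(7), 45/8]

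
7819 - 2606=5213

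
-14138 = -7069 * 2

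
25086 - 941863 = -916777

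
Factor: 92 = 2^2*23^1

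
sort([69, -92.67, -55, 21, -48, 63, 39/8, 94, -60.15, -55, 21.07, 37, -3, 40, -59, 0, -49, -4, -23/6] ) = [-92.67, -60.15, -59, -55, -55, -49, -48, -4, -23/6, -3, 0, 39/8, 21, 21.07, 37, 40, 63, 69, 94] 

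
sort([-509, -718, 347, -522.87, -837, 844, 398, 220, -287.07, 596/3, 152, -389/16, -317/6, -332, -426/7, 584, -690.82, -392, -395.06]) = [-837, -718, -690.82, -522.87, -509, -395.06, -392, -332, -287.07, -426/7, -317/6, -389/16, 152, 596/3, 220, 347, 398, 584, 844]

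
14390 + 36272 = 50662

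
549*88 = 48312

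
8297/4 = 2074 + 1/4 = 2074.25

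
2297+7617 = 9914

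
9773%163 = 156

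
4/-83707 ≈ -0.0000478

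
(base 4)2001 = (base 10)129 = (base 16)81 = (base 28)4h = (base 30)49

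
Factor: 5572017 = 3^3*11^1*73^1*257^1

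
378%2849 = 378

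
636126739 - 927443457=-291316718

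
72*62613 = 4508136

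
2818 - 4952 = -2134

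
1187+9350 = 10537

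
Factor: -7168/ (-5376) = 2^2*3^ (-1) = 4/3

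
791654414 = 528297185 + 263357229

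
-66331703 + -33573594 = -99905297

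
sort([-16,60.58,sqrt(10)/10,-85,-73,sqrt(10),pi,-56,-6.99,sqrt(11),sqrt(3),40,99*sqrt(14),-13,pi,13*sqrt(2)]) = [-85,-73,-56,-16,-13,-6.99,sqrt(10)/10,sqrt(3),pi,pi,sqrt(10),sqrt(11),13*sqrt(2),40,60.58,99*sqrt(14)]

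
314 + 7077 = 7391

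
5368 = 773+4595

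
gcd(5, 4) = 1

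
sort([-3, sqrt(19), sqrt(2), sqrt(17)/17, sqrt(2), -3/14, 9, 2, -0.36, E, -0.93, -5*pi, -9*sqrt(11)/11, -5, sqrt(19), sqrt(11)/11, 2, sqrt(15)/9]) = [-5*pi, -5, -3, -9*sqrt(11)/11, -0.93, -0.36, -3/14, sqrt(17)/17, sqrt(11)/11, sqrt(15)/9, sqrt(2), sqrt(2), 2, 2, E, sqrt(19), sqrt(19), 9]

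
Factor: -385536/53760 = -1*5^ (-1)*7^ (-1)*251^1 = -251/35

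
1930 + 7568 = 9498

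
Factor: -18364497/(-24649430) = 2^(-1)*3^1*5^(-1)*13^(-1)*83^1*127^(-1)*131^1*563^1*1493^(-1)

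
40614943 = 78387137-37772194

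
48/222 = 8/37 ≈ 0.216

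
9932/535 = 18 + 302/535 ≈ 18.56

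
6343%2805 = 733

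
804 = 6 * 134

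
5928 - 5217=711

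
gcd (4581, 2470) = 1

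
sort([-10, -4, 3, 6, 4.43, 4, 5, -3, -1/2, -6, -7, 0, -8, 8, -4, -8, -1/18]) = [-10, -8, -8, -7, -6, -4, -4, -3, -1/2, -1/18, 0, 3, 4, 4.43, 5, 6, 8]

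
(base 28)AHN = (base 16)2093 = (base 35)6S9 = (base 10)8339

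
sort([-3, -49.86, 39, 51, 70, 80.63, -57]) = [-57, -49.86, -3, 39, 51, 70, 80.63]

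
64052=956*67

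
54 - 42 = 12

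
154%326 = 154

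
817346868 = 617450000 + 199896868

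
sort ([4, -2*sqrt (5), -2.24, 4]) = [-2*sqrt (5), -2.24, 4, 4]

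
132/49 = 2 + 34/49 ≈ 2.69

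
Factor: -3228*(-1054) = 2^3*3^1*17^1*31^1*269^1 = 3402312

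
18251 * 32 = 584032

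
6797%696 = 533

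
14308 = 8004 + 6304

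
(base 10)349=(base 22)fj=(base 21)gd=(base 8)535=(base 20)h9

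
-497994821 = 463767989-961762810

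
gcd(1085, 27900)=155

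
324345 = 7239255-6914910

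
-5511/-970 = 5 + 661/970 ≈ 5.68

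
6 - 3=3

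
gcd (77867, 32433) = 1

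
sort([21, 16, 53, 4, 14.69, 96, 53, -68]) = [-68, 4, 14.69, 16, 21, 53, 53, 96]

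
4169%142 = 51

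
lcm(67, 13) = 871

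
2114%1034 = 46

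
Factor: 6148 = 2^2*29^1*53^1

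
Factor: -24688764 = -1*2^2*3^2*79^1*8681^1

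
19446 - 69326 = -49880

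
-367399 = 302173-669572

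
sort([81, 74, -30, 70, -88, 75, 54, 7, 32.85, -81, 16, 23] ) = [-88, -81, -30, 7, 16, 23, 32.85, 54, 70, 74, 75, 81] 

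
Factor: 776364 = 2^2*3^1*31^1*2087^1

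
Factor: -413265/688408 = -1 * 2^(-3) * 3^1 * 5^1 * 7^(-1) * 19^(-1) * 647^(-1) * 27551^1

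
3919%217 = 13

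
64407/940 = 68 + 487/940 ≈ 68.52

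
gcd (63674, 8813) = 1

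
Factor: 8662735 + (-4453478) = 13^1*323789^1 = 4209257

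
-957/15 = -319/5 = -63.80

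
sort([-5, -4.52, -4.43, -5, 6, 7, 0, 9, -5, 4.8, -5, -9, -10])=[-10, -9, -5, -5, -5, -5, -4.52, -4.43, 0, 4.8, 6, 7, 9]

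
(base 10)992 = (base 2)1111100000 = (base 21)255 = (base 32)v0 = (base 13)5b4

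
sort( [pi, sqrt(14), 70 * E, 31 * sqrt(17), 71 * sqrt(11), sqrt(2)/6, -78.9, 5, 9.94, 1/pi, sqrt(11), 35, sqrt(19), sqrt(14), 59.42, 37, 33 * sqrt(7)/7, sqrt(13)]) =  [-78.9, sqrt(2)/6, 1/pi, pi, sqrt(11), sqrt(13), sqrt(14), sqrt(14), sqrt(19), 5, 9.94, 33 * sqrt(7)/7, 35, 37, 59.42, 31 * sqrt(17), 70 * E, 71 * sqrt(11)]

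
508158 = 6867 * 74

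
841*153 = 128673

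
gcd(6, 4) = 2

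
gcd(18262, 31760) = 794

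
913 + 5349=6262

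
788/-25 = -31 - 13/25 = -31.52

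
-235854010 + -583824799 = -819678809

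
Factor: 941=941^1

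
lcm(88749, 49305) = 443745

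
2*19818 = 39636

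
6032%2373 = 1286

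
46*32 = 1472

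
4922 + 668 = 5590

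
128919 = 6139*21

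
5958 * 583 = 3473514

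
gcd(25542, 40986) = 594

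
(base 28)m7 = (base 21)18e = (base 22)167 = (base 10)623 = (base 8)1157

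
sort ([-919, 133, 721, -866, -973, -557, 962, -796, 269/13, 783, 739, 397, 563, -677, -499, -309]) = [-973, -919, -866, -796, -677, -557, -499, -309, 269/13, 133, 397, 563, 721, 739, 783, 962]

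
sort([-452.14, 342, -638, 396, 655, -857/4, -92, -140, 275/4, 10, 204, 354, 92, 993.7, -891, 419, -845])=[-891, -845, -638, -452.14, -857/4, -140, -92, 10, 275/4, 92, 204, 342, 354, 396, 419, 655, 993.7]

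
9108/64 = 142 + 5/16 ≈ 142.31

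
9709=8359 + 1350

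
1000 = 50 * 20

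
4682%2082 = 518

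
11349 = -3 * (-3783)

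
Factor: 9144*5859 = 2^3*3^5*7^1*31^1*127^1 = 53574696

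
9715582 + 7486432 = 17202014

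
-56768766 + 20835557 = -35933209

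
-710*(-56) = 39760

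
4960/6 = 826 + 2/3≈826.67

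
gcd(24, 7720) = 8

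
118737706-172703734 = -53966028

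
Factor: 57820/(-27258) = -1 * 2^1 * 3^(-1) * 5^1 * 7^1 * 11^(-1) = -70/33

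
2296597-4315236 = -2018639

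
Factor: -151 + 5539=2^2 * 3^1 * 449^1=5388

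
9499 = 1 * 9499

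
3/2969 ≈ 0.00101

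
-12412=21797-34209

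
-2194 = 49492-51686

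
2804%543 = 89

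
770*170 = 130900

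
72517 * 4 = 290068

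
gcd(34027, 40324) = 1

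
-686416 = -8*85802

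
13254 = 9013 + 4241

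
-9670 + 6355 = -3315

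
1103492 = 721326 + 382166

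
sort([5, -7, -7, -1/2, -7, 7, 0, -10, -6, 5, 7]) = [-10, -7, -7, -7, -6, -1/2, 0, 5, 5, 7, 7]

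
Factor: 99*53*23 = 3^2*11^1*23^1*53^1 = 120681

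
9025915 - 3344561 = 5681354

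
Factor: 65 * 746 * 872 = 2^4 * 5^1 * 13^1 * 109^1 * 373^1 = 42283280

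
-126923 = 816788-943711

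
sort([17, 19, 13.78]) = [13.78, 17, 19]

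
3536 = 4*884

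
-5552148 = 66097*(-84)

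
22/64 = 11/32 ≈ 0.344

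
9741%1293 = 690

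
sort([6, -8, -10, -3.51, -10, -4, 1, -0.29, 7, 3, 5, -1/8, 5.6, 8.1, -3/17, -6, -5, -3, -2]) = [-10, -10, -8, -6, -5, -4, -3.51, -3, -2, -0.29, -3/17, -1/8, 1, 3, 5, 5.6, 6, 7, 8.1]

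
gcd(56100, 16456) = 748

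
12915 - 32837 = -19922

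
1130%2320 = 1130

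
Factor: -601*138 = -1*2^1*3^1*23^1*601^1 = -82938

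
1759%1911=1759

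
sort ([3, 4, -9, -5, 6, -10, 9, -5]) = [-10, -9, -5, -5, 3, 4, 6, 9]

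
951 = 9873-8922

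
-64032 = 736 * (-87)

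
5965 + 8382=14347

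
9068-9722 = -654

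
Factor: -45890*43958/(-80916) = 3^(-1)*5^1*11^(-1)*13^1*31^1*353^1*613^(-1)*709^1 = 504308155/20229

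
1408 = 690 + 718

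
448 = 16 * 28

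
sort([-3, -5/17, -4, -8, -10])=[-10, -8, -4, -3, -5/17]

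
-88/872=-11/109 ≈ -0.101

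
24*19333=463992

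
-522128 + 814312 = 292184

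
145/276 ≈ 0.525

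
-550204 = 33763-583967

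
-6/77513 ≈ -0.0000774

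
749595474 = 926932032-177336558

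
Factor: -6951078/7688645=-1*2^1*3^2*5^(-1)*89^1*4339^1*1537729^(-1)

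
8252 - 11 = 8241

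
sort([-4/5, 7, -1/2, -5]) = [-5, -4/5, -1/2, 7]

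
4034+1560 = 5594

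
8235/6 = 1372 + 1/2 = 1372.50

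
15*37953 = 569295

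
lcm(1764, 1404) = 68796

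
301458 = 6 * 50243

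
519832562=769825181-249992619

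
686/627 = 1 + 59/627 ≈ 1.09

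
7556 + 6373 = 13929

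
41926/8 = 5240 + 3/4 = 5240.75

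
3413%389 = 301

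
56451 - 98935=-42484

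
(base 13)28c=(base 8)706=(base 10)454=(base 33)dp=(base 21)10d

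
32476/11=2952 + 4/11 ≈ 2952.36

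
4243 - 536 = 3707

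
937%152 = 25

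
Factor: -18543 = -1*3^1*7^1*883^1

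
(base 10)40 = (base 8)50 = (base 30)1a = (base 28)1c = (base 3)1111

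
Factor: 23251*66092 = 2^2*13^1*31^1*41^1*23251^1 = 1536705092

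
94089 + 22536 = 116625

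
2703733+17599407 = 20303140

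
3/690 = 1/230 ≈ 0.00435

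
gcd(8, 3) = 1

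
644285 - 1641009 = -996724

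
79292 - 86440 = -7148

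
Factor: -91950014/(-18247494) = 3^(-1)*13^1*17^(-1)*178897^(-1)*3536539^1 = 45975007/9123747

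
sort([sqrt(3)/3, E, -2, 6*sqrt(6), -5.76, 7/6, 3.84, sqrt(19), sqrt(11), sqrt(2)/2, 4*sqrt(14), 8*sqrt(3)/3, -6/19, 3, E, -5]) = [-5.76, -5, -2, -6/19, sqrt(3)/3, sqrt(2)/2, 7/6, E, E, 3, sqrt(11), 3.84, sqrt(19), 8*sqrt(3)/3, 6*sqrt(6), 4*sqrt(14)]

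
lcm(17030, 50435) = 1311310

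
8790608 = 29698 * 296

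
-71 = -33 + -38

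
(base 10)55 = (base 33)1m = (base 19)2h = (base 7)106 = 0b110111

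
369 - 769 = -400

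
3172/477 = 6 + 310/477 ≈ 6.65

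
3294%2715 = 579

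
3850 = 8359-4509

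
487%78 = 19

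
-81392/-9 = 9043 + 5/9 ≈ 9043.56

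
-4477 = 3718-8195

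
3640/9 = 404 + 4/9 ≈ 404.44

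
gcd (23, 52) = 1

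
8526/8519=1218/1217 ≈ 1.00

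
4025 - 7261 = -3236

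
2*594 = 1188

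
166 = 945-779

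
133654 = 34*3931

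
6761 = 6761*1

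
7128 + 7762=14890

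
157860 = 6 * 26310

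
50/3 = 16 + 2/3 ≈ 16.67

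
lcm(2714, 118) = 2714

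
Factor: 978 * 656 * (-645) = -1 * 2^5 * 3^2 * 5^1 * 41^1 * 43^1 * 163^1 = -413811360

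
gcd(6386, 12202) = 2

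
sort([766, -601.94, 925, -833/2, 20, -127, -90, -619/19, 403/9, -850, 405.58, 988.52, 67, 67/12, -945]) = [-945, -850, -601.94, -833/2, -127, -90, -619/19, 67/12, 20, 403/9, 67, 405.58, 766, 925, 988.52]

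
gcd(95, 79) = 1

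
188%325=188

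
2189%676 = 161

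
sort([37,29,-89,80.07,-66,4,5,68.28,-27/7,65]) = [-89,-66,-27/7,4,5,29,37,65,68.28,80.07]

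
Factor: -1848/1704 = -1 * 7^1 * 11^1 * 71^(-1) = -77/71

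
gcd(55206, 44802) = 18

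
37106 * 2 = 74212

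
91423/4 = 22855 + 3/4 = 22855.75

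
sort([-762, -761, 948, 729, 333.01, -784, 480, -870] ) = [-870, -784, -762, -761, 333.01, 480, 729, 948] 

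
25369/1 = 25369 = 25369.00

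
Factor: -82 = -1*2^1*41^1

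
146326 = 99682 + 46644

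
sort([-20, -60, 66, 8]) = [-60, -20, 8, 66]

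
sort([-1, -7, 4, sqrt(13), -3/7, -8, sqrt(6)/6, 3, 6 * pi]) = [-8, -7, -1, -3/7, sqrt(6)/6, 3, sqrt(13), 4, 6 * pi]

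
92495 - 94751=-2256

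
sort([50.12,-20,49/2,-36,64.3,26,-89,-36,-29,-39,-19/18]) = [-89,-39,-36,-36,-29,-20,-19/18,49/2,26,50.12,64.3]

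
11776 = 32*368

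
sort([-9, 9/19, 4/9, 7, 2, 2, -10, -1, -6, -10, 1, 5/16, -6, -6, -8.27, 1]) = [-10, -10, -9, -8.27, -6, -6, -6, -1, 5/16, 4/9, 9/19, 1, 1, 2, 2, 7]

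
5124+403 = 5527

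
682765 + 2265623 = 2948388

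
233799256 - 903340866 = -669541610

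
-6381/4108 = -1-2273/4108 ≈ -1.55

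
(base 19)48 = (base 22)3i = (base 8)124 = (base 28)30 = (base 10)84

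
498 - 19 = 479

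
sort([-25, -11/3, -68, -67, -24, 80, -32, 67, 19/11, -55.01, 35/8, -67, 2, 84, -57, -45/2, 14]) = [-68, -67, -67, -57, -55.01, -32, -25, -24, -45/2, -11/3, 19/11, 2, 35/8, 14, 67, 80, 84]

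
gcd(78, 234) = 78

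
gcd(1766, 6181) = 883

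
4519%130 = 99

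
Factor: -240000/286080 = -1 * 5^3 * 149^(-1) = -125/149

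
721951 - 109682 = 612269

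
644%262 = 120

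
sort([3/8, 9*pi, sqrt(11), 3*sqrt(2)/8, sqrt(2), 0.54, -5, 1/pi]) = [-5, 1/pi, 3/8, 3*sqrt(2)/8, 0.54, sqrt(2), sqrt(11), 9*pi]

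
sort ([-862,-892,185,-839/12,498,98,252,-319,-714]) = [-892,-862,-714,-319,-839/12,98,185,252,498]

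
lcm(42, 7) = 42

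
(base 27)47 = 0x73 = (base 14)83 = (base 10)115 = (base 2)1110011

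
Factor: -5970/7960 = -1 * 2^ (-2) * 3^1 = -3/4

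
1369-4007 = -2638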